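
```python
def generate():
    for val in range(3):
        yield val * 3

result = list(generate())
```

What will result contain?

Step 1: For each val in range(3), yield val * 3:
  val=0: yield 0 * 3 = 0
  val=1: yield 1 * 3 = 3
  val=2: yield 2 * 3 = 6
Therefore result = [0, 3, 6].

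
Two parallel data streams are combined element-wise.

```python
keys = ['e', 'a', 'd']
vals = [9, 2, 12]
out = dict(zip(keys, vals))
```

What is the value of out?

Step 1: zip pairs keys with values:
  'e' -> 9
  'a' -> 2
  'd' -> 12
Therefore out = {'e': 9, 'a': 2, 'd': 12}.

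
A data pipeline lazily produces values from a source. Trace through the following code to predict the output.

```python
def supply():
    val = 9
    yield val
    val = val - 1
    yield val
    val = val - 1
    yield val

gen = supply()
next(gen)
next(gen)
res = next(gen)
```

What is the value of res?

Step 1: Trace through generator execution:
  Yield 1: val starts at 9, yield 9
  Yield 2: val = 9 - 1 = 8, yield 8
  Yield 3: val = 8 - 1 = 7, yield 7
Step 2: First next() gets 9, second next() gets the second value, third next() yields 7.
Therefore res = 7.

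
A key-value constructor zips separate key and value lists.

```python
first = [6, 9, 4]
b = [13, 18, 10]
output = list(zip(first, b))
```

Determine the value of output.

Step 1: zip pairs elements at same index:
  Index 0: (6, 13)
  Index 1: (9, 18)
  Index 2: (4, 10)
Therefore output = [(6, 13), (9, 18), (4, 10)].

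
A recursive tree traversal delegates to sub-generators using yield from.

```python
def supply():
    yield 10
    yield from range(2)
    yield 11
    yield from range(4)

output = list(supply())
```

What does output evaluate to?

Step 1: Trace yields in order:
  yield 10
  yield 0
  yield 1
  yield 11
  yield 0
  yield 1
  yield 2
  yield 3
Therefore output = [10, 0, 1, 11, 0, 1, 2, 3].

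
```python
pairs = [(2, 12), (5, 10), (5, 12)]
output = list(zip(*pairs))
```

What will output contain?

Step 1: zip(*pairs) transposes: unzips [(2, 12), (5, 10), (5, 12)] into separate sequences.
Step 2: First elements: (2, 5, 5), second elements: (12, 10, 12).
Therefore output = [(2, 5, 5), (12, 10, 12)].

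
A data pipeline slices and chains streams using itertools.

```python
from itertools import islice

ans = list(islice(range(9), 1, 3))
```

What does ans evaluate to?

Step 1: islice(range(9), 1, 3) takes elements at indices [1, 3).
Step 2: Elements: [1, 2].
Therefore ans = [1, 2].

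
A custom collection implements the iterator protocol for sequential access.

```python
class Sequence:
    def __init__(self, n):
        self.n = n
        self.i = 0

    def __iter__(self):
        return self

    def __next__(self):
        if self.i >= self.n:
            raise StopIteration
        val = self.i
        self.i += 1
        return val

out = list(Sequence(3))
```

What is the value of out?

Step 1: Sequence(3) creates an iterator counting 0 to 2.
Step 2: list() consumes all values: [0, 1, 2].
Therefore out = [0, 1, 2].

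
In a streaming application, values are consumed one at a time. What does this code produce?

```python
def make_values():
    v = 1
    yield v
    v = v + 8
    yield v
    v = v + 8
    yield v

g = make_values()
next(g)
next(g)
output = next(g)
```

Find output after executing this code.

Step 1: Trace through generator execution:
  Yield 1: v starts at 1, yield 1
  Yield 2: v = 1 + 8 = 9, yield 9
  Yield 3: v = 9 + 8 = 17, yield 17
Step 2: First next() gets 1, second next() gets the second value, third next() yields 17.
Therefore output = 17.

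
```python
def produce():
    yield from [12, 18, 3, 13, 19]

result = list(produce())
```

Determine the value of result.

Step 1: yield from delegates to the iterable, yielding each element.
Step 2: Collected values: [12, 18, 3, 13, 19].
Therefore result = [12, 18, 3, 13, 19].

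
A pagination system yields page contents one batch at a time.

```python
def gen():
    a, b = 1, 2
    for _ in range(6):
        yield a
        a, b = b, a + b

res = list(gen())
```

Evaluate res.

Step 1: Fibonacci-like sequence starting with a=1, b=2:
  Iteration 1: yield a=1, then a,b = 2,3
  Iteration 2: yield a=2, then a,b = 3,5
  Iteration 3: yield a=3, then a,b = 5,8
  Iteration 4: yield a=5, then a,b = 8,13
  Iteration 5: yield a=8, then a,b = 13,21
  Iteration 6: yield a=13, then a,b = 21,34
Therefore res = [1, 2, 3, 5, 8, 13].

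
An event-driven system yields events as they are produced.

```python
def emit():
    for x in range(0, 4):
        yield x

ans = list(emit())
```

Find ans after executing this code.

Step 1: The generator yields each value from range(0, 4).
Step 2: list() consumes all yields: [0, 1, 2, 3].
Therefore ans = [0, 1, 2, 3].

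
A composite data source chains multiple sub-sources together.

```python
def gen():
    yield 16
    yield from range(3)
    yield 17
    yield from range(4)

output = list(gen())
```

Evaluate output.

Step 1: Trace yields in order:
  yield 16
  yield 0
  yield 1
  yield 2
  yield 17
  yield 0
  yield 1
  yield 2
  yield 3
Therefore output = [16, 0, 1, 2, 17, 0, 1, 2, 3].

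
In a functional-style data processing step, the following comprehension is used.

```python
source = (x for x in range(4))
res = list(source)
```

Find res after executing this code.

Step 1: Generator expression iterates range(4): [0, 1, 2, 3].
Step 2: list() collects all values.
Therefore res = [0, 1, 2, 3].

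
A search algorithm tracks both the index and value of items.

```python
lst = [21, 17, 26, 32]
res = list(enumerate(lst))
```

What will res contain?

Step 1: enumerate pairs each element with its index:
  (0, 21)
  (1, 17)
  (2, 26)
  (3, 32)
Therefore res = [(0, 21), (1, 17), (2, 26), (3, 32)].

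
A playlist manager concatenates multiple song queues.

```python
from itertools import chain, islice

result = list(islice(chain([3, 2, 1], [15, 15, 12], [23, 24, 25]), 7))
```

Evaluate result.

Step 1: chain([3, 2, 1], [15, 15, 12], [23, 24, 25]) = [3, 2, 1, 15, 15, 12, 23, 24, 25].
Step 2: islice takes first 7 elements: [3, 2, 1, 15, 15, 12, 23].
Therefore result = [3, 2, 1, 15, 15, 12, 23].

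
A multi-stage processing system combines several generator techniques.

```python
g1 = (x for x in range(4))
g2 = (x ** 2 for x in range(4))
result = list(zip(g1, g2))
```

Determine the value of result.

Step 1: g1 produces [0, 1, 2, 3].
Step 2: g2 produces [0, 1, 4, 9].
Step 3: zip pairs them: [(0, 0), (1, 1), (2, 4), (3, 9)].
Therefore result = [(0, 0), (1, 1), (2, 4), (3, 9)].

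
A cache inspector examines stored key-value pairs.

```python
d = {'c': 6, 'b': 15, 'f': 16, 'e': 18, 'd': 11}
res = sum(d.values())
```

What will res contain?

Step 1: d.values() = [6, 15, 16, 18, 11].
Step 2: sum = 66.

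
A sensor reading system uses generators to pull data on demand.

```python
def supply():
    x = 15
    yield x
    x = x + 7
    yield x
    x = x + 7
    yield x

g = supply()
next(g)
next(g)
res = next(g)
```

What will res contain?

Step 1: Trace through generator execution:
  Yield 1: x starts at 15, yield 15
  Yield 2: x = 15 + 7 = 22, yield 22
  Yield 3: x = 22 + 7 = 29, yield 29
Step 2: First next() gets 15, second next() gets the second value, third next() yields 29.
Therefore res = 29.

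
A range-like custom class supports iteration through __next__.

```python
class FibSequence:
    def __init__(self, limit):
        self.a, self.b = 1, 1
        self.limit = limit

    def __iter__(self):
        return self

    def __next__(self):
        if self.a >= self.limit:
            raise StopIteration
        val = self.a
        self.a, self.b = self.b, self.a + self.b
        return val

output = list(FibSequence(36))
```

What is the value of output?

Step 1: Fibonacci-like sequence (a=1, b=1) until >= 36:
  Yield 1, then a,b = 1,2
  Yield 1, then a,b = 2,3
  Yield 2, then a,b = 3,5
  Yield 3, then a,b = 5,8
  Yield 5, then a,b = 8,13
  Yield 8, then a,b = 13,21
  Yield 13, then a,b = 21,34
  Yield 21, then a,b = 34,55
  Yield 34, then a,b = 55,89
Step 2: 55 >= 36, stop.
Therefore output = [1, 1, 2, 3, 5, 8, 13, 21, 34].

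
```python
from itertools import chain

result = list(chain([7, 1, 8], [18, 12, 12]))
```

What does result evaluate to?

Step 1: chain() concatenates iterables: [7, 1, 8] + [18, 12, 12].
Therefore result = [7, 1, 8, 18, 12, 12].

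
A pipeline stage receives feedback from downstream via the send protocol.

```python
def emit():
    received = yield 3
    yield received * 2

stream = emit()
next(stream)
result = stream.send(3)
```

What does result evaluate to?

Step 1: next(stream) advances to first yield, producing 3.
Step 2: send(3) resumes, received = 3.
Step 3: yield received * 2 = 3 * 2 = 6.
Therefore result = 6.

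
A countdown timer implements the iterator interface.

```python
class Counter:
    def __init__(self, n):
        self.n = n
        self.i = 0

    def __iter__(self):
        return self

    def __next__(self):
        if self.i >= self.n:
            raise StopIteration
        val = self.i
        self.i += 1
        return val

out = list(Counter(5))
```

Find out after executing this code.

Step 1: Counter(5) creates an iterator counting 0 to 4.
Step 2: list() consumes all values: [0, 1, 2, 3, 4].
Therefore out = [0, 1, 2, 3, 4].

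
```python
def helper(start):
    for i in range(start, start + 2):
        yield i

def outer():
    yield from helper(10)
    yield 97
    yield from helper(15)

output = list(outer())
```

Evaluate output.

Step 1: outer() delegates to helper(10):
  yield 10
  yield 11
Step 2: yield 97
Step 3: Delegates to helper(15):
  yield 15
  yield 16
Therefore output = [10, 11, 97, 15, 16].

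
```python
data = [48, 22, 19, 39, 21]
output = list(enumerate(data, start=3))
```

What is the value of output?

Step 1: enumerate with start=3:
  (3, 48)
  (4, 22)
  (5, 19)
  (6, 39)
  (7, 21)
Therefore output = [(3, 48), (4, 22), (5, 19), (6, 39), (7, 21)].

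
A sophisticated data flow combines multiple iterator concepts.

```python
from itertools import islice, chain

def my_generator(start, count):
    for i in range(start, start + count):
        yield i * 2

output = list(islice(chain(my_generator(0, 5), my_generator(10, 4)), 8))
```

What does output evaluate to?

Step 1: my_generator(0, 5) yields [0, 2, 4, 6, 8].
Step 2: my_generator(10, 4) yields [20, 22, 24, 26].
Step 3: chain concatenates: [0, 2, 4, 6, 8, 20, 22, 24, 26].
Step 4: islice takes first 8: [0, 2, 4, 6, 8, 20, 22, 24].
Therefore output = [0, 2, 4, 6, 8, 20, 22, 24].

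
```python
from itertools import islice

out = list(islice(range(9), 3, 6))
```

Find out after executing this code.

Step 1: islice(range(9), 3, 6) takes elements at indices [3, 6).
Step 2: Elements: [3, 4, 5].
Therefore out = [3, 4, 5].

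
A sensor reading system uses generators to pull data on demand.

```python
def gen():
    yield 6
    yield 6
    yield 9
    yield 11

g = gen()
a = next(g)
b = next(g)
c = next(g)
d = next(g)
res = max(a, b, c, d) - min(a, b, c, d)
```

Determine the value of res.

Step 1: Create generator and consume all values:
  a = next(g) = 6
  b = next(g) = 6
  c = next(g) = 9
  d = next(g) = 11
Step 2: max = 11, min = 6, res = 11 - 6 = 5.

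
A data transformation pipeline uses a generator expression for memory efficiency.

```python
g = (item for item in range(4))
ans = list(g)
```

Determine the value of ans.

Step 1: Generator expression iterates range(4): [0, 1, 2, 3].
Step 2: list() collects all values.
Therefore ans = [0, 1, 2, 3].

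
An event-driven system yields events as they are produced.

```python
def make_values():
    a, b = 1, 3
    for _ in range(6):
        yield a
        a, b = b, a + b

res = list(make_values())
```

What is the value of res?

Step 1: Fibonacci-like sequence starting with a=1, b=3:
  Iteration 1: yield a=1, then a,b = 3,4
  Iteration 2: yield a=3, then a,b = 4,7
  Iteration 3: yield a=4, then a,b = 7,11
  Iteration 4: yield a=7, then a,b = 11,18
  Iteration 5: yield a=11, then a,b = 18,29
  Iteration 6: yield a=18, then a,b = 29,47
Therefore res = [1, 3, 4, 7, 11, 18].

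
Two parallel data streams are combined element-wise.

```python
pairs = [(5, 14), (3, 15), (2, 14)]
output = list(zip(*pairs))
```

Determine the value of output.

Step 1: zip(*pairs) transposes: unzips [(5, 14), (3, 15), (2, 14)] into separate sequences.
Step 2: First elements: (5, 3, 2), second elements: (14, 15, 14).
Therefore output = [(5, 3, 2), (14, 15, 14)].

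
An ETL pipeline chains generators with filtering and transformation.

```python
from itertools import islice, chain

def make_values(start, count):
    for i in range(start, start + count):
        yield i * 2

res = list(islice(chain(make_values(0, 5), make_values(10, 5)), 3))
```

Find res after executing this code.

Step 1: make_values(0, 5) yields [0, 2, 4, 6, 8].
Step 2: make_values(10, 5) yields [20, 22, 24, 26, 28].
Step 3: chain concatenates: [0, 2, 4, 6, 8, 20, 22, 24, 26, 28].
Step 4: islice takes first 3: [0, 2, 4].
Therefore res = [0, 2, 4].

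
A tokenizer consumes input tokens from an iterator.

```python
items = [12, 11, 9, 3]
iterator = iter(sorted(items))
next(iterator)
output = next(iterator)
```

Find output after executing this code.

Step 1: sorted([12, 11, 9, 3]) = [3, 9, 11, 12].
Step 2: Create iterator and skip 1 elements.
Step 3: next() returns 9.
Therefore output = 9.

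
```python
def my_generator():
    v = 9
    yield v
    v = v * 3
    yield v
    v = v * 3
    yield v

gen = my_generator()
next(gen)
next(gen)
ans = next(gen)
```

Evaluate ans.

Step 1: Trace through generator execution:
  Yield 1: v starts at 9, yield 9
  Yield 2: v = 9 * 3 = 27, yield 27
  Yield 3: v = 27 * 3 = 81, yield 81
Step 2: First next() gets 9, second next() gets the second value, third next() yields 81.
Therefore ans = 81.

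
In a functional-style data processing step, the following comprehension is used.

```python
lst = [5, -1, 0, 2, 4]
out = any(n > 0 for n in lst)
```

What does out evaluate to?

Step 1: Check n > 0 for each element in [5, -1, 0, 2, 4]:
  5 > 0: True
  -1 > 0: False
  0 > 0: False
  2 > 0: True
  4 > 0: True
Step 2: any() returns True.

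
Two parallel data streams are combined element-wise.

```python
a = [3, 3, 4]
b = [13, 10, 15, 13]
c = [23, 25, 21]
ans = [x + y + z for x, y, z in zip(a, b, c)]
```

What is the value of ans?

Step 1: zip three lists (truncates to shortest, len=3):
  3 + 13 + 23 = 39
  3 + 10 + 25 = 38
  4 + 15 + 21 = 40
Therefore ans = [39, 38, 40].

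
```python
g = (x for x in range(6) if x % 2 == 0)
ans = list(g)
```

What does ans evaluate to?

Step 1: Filter range(6) keeping only even values:
  x=0: even, included
  x=1: odd, excluded
  x=2: even, included
  x=3: odd, excluded
  x=4: even, included
  x=5: odd, excluded
Therefore ans = [0, 2, 4].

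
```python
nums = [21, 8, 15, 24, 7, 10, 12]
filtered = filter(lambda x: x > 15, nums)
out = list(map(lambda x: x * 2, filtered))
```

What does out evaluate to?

Step 1: Filter nums for elements > 15:
  21: kept
  8: removed
  15: removed
  24: kept
  7: removed
  10: removed
  12: removed
Step 2: Map x * 2 on filtered [21, 24]:
  21 -> 42
  24 -> 48
Therefore out = [42, 48].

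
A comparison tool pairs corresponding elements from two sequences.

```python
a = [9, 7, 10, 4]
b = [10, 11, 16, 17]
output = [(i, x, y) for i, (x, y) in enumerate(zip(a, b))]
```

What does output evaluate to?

Step 1: enumerate(zip(a, b)) gives index with paired elements:
  i=0: (9, 10)
  i=1: (7, 11)
  i=2: (10, 16)
  i=3: (4, 17)
Therefore output = [(0, 9, 10), (1, 7, 11), (2, 10, 16), (3, 4, 17)].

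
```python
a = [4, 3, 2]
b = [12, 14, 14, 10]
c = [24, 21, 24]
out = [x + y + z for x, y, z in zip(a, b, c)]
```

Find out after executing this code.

Step 1: zip three lists (truncates to shortest, len=3):
  4 + 12 + 24 = 40
  3 + 14 + 21 = 38
  2 + 14 + 24 = 40
Therefore out = [40, 38, 40].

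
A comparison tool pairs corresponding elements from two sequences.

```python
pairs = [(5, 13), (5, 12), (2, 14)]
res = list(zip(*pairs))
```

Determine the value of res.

Step 1: zip(*pairs) transposes: unzips [(5, 13), (5, 12), (2, 14)] into separate sequences.
Step 2: First elements: (5, 5, 2), second elements: (13, 12, 14).
Therefore res = [(5, 5, 2), (13, 12, 14)].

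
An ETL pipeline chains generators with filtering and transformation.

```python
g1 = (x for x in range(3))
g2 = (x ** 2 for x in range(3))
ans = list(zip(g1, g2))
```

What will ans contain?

Step 1: g1 produces [0, 1, 2].
Step 2: g2 produces [0, 1, 4].
Step 3: zip pairs them: [(0, 0), (1, 1), (2, 4)].
Therefore ans = [(0, 0), (1, 1), (2, 4)].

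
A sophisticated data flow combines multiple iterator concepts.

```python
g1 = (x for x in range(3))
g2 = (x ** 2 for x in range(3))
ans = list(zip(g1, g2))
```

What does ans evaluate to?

Step 1: g1 produces [0, 1, 2].
Step 2: g2 produces [0, 1, 4].
Step 3: zip pairs them: [(0, 0), (1, 1), (2, 4)].
Therefore ans = [(0, 0), (1, 1), (2, 4)].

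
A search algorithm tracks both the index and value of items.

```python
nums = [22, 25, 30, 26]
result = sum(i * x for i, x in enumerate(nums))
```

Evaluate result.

Step 1: Compute i * x for each (i, x) in enumerate([22, 25, 30, 26]):
  i=0, x=22: 0*22 = 0
  i=1, x=25: 1*25 = 25
  i=2, x=30: 2*30 = 60
  i=3, x=26: 3*26 = 78
Step 2: sum = 0 + 25 + 60 + 78 = 163.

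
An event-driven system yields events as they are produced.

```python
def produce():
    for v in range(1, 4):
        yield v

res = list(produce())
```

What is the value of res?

Step 1: The generator yields each value from range(1, 4).
Step 2: list() consumes all yields: [1, 2, 3].
Therefore res = [1, 2, 3].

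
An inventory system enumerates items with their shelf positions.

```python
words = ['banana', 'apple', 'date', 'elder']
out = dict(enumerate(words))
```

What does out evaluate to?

Step 1: enumerate pairs indices with words:
  0 -> 'banana'
  1 -> 'apple'
  2 -> 'date'
  3 -> 'elder'
Therefore out = {0: 'banana', 1: 'apple', 2: 'date', 3: 'elder'}.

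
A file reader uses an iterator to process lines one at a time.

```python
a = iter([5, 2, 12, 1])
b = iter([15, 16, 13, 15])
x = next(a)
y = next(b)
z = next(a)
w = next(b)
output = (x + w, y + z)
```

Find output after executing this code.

Step 1: a iterates [5, 2, 12, 1], b iterates [15, 16, 13, 15].
Step 2: x = next(a) = 5, y = next(b) = 15.
Step 3: z = next(a) = 2, w = next(b) = 16.
Step 4: output = (5 + 16, 15 + 2) = (21, 17).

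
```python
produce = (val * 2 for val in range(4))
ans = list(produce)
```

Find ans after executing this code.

Step 1: For each val in range(4), compute val*2:
  val=0: 0*2 = 0
  val=1: 1*2 = 2
  val=2: 2*2 = 4
  val=3: 3*2 = 6
Therefore ans = [0, 2, 4, 6].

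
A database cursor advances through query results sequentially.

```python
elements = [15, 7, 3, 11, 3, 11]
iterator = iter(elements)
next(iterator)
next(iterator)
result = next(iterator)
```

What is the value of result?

Step 1: Create iterator over [15, 7, 3, 11, 3, 11].
Step 2: next() consumes 15.
Step 3: next() consumes 7.
Step 4: next() returns 3.
Therefore result = 3.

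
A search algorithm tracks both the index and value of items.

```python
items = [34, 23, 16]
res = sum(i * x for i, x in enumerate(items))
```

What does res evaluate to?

Step 1: Compute i * x for each (i, x) in enumerate([34, 23, 16]):
  i=0, x=34: 0*34 = 0
  i=1, x=23: 1*23 = 23
  i=2, x=16: 2*16 = 32
Step 2: sum = 0 + 23 + 32 = 55.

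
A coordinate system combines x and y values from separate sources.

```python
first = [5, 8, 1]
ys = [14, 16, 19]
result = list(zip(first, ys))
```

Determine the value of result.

Step 1: zip pairs elements at same index:
  Index 0: (5, 14)
  Index 1: (8, 16)
  Index 2: (1, 19)
Therefore result = [(5, 14), (8, 16), (1, 19)].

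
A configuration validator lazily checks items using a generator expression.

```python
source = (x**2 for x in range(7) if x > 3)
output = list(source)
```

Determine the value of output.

Step 1: For range(7), keep x > 3, then square:
  x=0: 0 <= 3, excluded
  x=1: 1 <= 3, excluded
  x=2: 2 <= 3, excluded
  x=3: 3 <= 3, excluded
  x=4: 4 > 3, yield 4**2 = 16
  x=5: 5 > 3, yield 5**2 = 25
  x=6: 6 > 3, yield 6**2 = 36
Therefore output = [16, 25, 36].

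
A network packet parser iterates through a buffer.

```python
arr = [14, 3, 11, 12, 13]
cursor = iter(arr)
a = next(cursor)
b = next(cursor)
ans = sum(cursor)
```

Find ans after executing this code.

Step 1: Create iterator over [14, 3, 11, 12, 13].
Step 2: a = next() = 14, b = next() = 3.
Step 3: sum() of remaining [11, 12, 13] = 36.
Therefore ans = 36.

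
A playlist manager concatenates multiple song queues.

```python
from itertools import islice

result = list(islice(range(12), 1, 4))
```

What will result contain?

Step 1: islice(range(12), 1, 4) takes elements at indices [1, 4).
Step 2: Elements: [1, 2, 3].
Therefore result = [1, 2, 3].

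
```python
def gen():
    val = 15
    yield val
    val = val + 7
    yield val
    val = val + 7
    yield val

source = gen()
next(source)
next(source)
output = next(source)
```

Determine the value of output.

Step 1: Trace through generator execution:
  Yield 1: val starts at 15, yield 15
  Yield 2: val = 15 + 7 = 22, yield 22
  Yield 3: val = 22 + 7 = 29, yield 29
Step 2: First next() gets 15, second next() gets the second value, third next() yields 29.
Therefore output = 29.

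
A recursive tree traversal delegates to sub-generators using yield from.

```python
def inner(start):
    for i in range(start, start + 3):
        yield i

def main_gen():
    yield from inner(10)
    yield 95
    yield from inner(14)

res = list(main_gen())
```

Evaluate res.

Step 1: main_gen() delegates to inner(10):
  yield 10
  yield 11
  yield 12
Step 2: yield 95
Step 3: Delegates to inner(14):
  yield 14
  yield 15
  yield 16
Therefore res = [10, 11, 12, 95, 14, 15, 16].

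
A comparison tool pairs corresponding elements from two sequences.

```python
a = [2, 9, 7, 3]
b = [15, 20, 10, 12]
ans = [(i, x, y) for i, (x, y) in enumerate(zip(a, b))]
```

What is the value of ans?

Step 1: enumerate(zip(a, b)) gives index with paired elements:
  i=0: (2, 15)
  i=1: (9, 20)
  i=2: (7, 10)
  i=3: (3, 12)
Therefore ans = [(0, 2, 15), (1, 9, 20), (2, 7, 10), (3, 3, 12)].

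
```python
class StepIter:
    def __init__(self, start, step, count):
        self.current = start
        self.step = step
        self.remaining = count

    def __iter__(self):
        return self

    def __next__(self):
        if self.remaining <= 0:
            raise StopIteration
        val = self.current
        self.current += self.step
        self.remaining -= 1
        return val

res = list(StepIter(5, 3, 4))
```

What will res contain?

Step 1: StepIter starts at 5, increments by 3, for 4 steps:
  Yield 5, then current += 3
  Yield 8, then current += 3
  Yield 11, then current += 3
  Yield 14, then current += 3
Therefore res = [5, 8, 11, 14].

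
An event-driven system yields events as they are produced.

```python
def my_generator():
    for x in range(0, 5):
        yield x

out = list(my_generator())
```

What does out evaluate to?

Step 1: The generator yields each value from range(0, 5).
Step 2: list() consumes all yields: [0, 1, 2, 3, 4].
Therefore out = [0, 1, 2, 3, 4].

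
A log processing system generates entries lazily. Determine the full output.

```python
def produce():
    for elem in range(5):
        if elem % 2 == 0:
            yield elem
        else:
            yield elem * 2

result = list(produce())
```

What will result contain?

Step 1: For each elem in range(5), yield elem if even, else elem*2:
  elem=0 (even): yield 0
  elem=1 (odd): yield 1*2 = 2
  elem=2 (even): yield 2
  elem=3 (odd): yield 3*2 = 6
  elem=4 (even): yield 4
Therefore result = [0, 2, 2, 6, 4].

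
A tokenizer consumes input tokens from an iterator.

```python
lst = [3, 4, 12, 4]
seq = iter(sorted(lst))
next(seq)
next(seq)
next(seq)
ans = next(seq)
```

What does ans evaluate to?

Step 1: sorted([3, 4, 12, 4]) = [3, 4, 4, 12].
Step 2: Create iterator and skip 3 elements.
Step 3: next() returns 12.
Therefore ans = 12.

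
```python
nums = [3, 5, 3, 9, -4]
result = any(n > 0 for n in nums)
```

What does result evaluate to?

Step 1: Check n > 0 for each element in [3, 5, 3, 9, -4]:
  3 > 0: True
  5 > 0: True
  3 > 0: True
  9 > 0: True
  -4 > 0: False
Step 2: any() returns True.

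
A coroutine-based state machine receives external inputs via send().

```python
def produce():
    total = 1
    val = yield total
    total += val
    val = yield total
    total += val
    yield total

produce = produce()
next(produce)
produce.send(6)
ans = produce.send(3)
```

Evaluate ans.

Step 1: next() -> yield total=1.
Step 2: send(6) -> val=6, total = 1+6 = 7, yield 7.
Step 3: send(3) -> val=3, total = 7+3 = 10, yield 10.
Therefore ans = 10.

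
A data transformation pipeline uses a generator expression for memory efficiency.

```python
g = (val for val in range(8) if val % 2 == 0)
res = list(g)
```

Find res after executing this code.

Step 1: Filter range(8) keeping only even values:
  val=0: even, included
  val=1: odd, excluded
  val=2: even, included
  val=3: odd, excluded
  val=4: even, included
  val=5: odd, excluded
  val=6: even, included
  val=7: odd, excluded
Therefore res = [0, 2, 4, 6].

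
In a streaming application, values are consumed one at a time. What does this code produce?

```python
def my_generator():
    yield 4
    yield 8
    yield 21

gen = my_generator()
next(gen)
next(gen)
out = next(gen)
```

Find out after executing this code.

Step 1: my_generator() creates a generator.
Step 2: next(gen) yields 4 (consumed and discarded).
Step 3: next(gen) yields 8 (consumed and discarded).
Step 4: next(gen) yields 21, assigned to out.
Therefore out = 21.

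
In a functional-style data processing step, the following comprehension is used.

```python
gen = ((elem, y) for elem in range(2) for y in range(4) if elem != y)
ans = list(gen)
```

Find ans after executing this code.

Step 1: Nested generator over range(2) x range(4) where elem != y:
  (0, 0): excluded (elem == y)
  (0, 1): included
  (0, 2): included
  (0, 3): included
  (1, 0): included
  (1, 1): excluded (elem == y)
  (1, 2): included
  (1, 3): included
Therefore ans = [(0, 1), (0, 2), (0, 3), (1, 0), (1, 2), (1, 3)].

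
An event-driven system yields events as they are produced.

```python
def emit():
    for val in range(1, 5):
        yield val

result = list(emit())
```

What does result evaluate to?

Step 1: The generator yields each value from range(1, 5).
Step 2: list() consumes all yields: [1, 2, 3, 4].
Therefore result = [1, 2, 3, 4].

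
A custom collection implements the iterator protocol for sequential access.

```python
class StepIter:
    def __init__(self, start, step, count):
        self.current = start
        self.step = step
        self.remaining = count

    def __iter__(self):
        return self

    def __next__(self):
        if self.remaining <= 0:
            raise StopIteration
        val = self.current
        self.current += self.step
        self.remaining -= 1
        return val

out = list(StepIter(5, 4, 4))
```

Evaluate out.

Step 1: StepIter starts at 5, increments by 4, for 4 steps:
  Yield 5, then current += 4
  Yield 9, then current += 4
  Yield 13, then current += 4
  Yield 17, then current += 4
Therefore out = [5, 9, 13, 17].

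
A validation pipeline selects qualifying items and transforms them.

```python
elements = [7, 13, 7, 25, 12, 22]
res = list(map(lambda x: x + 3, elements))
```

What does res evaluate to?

Step 1: Apply lambda x: x + 3 to each element:
  7 -> 10
  13 -> 16
  7 -> 10
  25 -> 28
  12 -> 15
  22 -> 25
Therefore res = [10, 16, 10, 28, 15, 25].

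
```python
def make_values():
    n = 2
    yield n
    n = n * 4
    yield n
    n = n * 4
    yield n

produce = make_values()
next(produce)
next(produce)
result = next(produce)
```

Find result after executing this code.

Step 1: Trace through generator execution:
  Yield 1: n starts at 2, yield 2
  Yield 2: n = 2 * 4 = 8, yield 8
  Yield 3: n = 8 * 4 = 32, yield 32
Step 2: First next() gets 2, second next() gets the second value, third next() yields 32.
Therefore result = 32.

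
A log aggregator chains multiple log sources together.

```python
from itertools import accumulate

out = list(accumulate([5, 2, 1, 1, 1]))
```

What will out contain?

Step 1: accumulate computes running sums:
  + 5 = 5
  + 2 = 7
  + 1 = 8
  + 1 = 9
  + 1 = 10
Therefore out = [5, 7, 8, 9, 10].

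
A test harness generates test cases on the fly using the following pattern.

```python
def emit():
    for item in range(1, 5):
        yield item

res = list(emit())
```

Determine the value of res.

Step 1: The generator yields each value from range(1, 5).
Step 2: list() consumes all yields: [1, 2, 3, 4].
Therefore res = [1, 2, 3, 4].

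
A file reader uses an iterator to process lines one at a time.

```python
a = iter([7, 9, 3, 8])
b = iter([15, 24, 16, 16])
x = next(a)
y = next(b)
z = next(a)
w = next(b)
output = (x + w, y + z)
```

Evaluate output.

Step 1: a iterates [7, 9, 3, 8], b iterates [15, 24, 16, 16].
Step 2: x = next(a) = 7, y = next(b) = 15.
Step 3: z = next(a) = 9, w = next(b) = 24.
Step 4: output = (7 + 24, 15 + 9) = (31, 24).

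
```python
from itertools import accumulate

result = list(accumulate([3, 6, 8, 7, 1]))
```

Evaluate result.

Step 1: accumulate computes running sums:
  + 3 = 3
  + 6 = 9
  + 8 = 17
  + 7 = 24
  + 1 = 25
Therefore result = [3, 9, 17, 24, 25].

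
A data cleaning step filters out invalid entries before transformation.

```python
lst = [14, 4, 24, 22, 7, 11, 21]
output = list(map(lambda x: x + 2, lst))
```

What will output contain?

Step 1: Apply lambda x: x + 2 to each element:
  14 -> 16
  4 -> 6
  24 -> 26
  22 -> 24
  7 -> 9
  11 -> 13
  21 -> 23
Therefore output = [16, 6, 26, 24, 9, 13, 23].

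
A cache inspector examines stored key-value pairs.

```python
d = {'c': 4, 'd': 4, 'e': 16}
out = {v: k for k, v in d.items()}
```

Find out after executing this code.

Step 1: Invert dict (swap keys and values):
  'c': 4 -> 4: 'c'
  'd': 4 -> 4: 'd'
  'e': 16 -> 16: 'e'
Therefore out = {4: 'd', 16: 'e'}.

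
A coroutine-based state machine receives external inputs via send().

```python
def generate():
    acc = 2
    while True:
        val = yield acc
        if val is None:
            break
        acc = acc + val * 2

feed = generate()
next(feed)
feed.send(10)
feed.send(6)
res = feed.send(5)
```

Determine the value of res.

Step 1: next() -> yield acc=2.
Step 2: send(10) -> val=10, acc = 2 + 10*2 = 22, yield 22.
Step 3: send(6) -> val=6, acc = 22 + 6*2 = 34, yield 34.
Step 4: send(5) -> val=5, acc = 34 + 5*2 = 44, yield 44.
Therefore res = 44.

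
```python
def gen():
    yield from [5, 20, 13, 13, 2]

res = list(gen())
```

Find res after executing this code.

Step 1: yield from delegates to the iterable, yielding each element.
Step 2: Collected values: [5, 20, 13, 13, 2].
Therefore res = [5, 20, 13, 13, 2].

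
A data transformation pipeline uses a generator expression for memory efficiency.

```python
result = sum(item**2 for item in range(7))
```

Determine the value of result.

Step 1: Compute item**2 for each item in range(7):
  item=0: 0**2 = 0
  item=1: 1**2 = 1
  item=2: 2**2 = 4
  item=3: 3**2 = 9
  item=4: 4**2 = 16
  item=5: 5**2 = 25
  item=6: 6**2 = 36
Step 2: sum = 0 + 1 + 4 + 9 + 16 + 25 + 36 = 91.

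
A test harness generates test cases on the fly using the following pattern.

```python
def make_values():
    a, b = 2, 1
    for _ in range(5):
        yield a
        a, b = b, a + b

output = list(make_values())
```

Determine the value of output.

Step 1: Fibonacci-like sequence starting with a=2, b=1:
  Iteration 1: yield a=2, then a,b = 1,3
  Iteration 2: yield a=1, then a,b = 3,4
  Iteration 3: yield a=3, then a,b = 4,7
  Iteration 4: yield a=4, then a,b = 7,11
  Iteration 5: yield a=7, then a,b = 11,18
Therefore output = [2, 1, 3, 4, 7].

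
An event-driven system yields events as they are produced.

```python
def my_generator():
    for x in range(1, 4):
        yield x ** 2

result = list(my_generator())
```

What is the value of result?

Step 1: For each x in range(1, 4), yield x**2:
  x=1: yield 1**2 = 1
  x=2: yield 2**2 = 4
  x=3: yield 3**2 = 9
Therefore result = [1, 4, 9].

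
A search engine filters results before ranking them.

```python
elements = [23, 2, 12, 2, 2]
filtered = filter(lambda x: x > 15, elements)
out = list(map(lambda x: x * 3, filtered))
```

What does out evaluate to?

Step 1: Filter elements for elements > 15:
  23: kept
  2: removed
  12: removed
  2: removed
  2: removed
Step 2: Map x * 3 on filtered [23]:
  23 -> 69
Therefore out = [69].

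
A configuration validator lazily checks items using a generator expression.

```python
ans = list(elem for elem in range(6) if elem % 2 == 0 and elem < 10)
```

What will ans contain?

Step 1: Filter range(6) where elem % 2 == 0 and elem < 10:
  elem=0: both conditions met, included
  elem=1: excluded (1 % 2 != 0)
  elem=2: both conditions met, included
  elem=3: excluded (3 % 2 != 0)
  elem=4: both conditions met, included
  elem=5: excluded (5 % 2 != 0)
Therefore ans = [0, 2, 4].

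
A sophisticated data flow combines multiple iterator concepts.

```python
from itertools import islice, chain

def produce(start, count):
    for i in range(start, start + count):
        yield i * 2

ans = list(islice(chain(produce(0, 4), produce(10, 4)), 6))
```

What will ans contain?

Step 1: produce(0, 4) yields [0, 2, 4, 6].
Step 2: produce(10, 4) yields [20, 22, 24, 26].
Step 3: chain concatenates: [0, 2, 4, 6, 20, 22, 24, 26].
Step 4: islice takes first 6: [0, 2, 4, 6, 20, 22].
Therefore ans = [0, 2, 4, 6, 20, 22].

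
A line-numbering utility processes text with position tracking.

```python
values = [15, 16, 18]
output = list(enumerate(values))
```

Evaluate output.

Step 1: enumerate pairs each element with its index:
  (0, 15)
  (1, 16)
  (2, 18)
Therefore output = [(0, 15), (1, 16), (2, 18)].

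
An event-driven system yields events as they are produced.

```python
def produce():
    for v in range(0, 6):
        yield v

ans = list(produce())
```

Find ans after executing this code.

Step 1: The generator yields each value from range(0, 6).
Step 2: list() consumes all yields: [0, 1, 2, 3, 4, 5].
Therefore ans = [0, 1, 2, 3, 4, 5].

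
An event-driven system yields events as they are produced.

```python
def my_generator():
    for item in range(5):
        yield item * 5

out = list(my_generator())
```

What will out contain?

Step 1: For each item in range(5), yield item * 5:
  item=0: yield 0 * 5 = 0
  item=1: yield 1 * 5 = 5
  item=2: yield 2 * 5 = 10
  item=3: yield 3 * 5 = 15
  item=4: yield 4 * 5 = 20
Therefore out = [0, 5, 10, 15, 20].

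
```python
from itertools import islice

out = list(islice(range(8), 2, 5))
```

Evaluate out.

Step 1: islice(range(8), 2, 5) takes elements at indices [2, 5).
Step 2: Elements: [2, 3, 4].
Therefore out = [2, 3, 4].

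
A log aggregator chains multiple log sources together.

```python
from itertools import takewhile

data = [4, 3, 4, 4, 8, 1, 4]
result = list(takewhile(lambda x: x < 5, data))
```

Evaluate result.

Step 1: takewhile stops at first element >= 5:
  4 < 5: take
  3 < 5: take
  4 < 5: take
  4 < 5: take
  8 >= 5: stop
Therefore result = [4, 3, 4, 4].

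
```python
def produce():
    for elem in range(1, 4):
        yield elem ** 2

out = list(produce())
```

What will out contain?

Step 1: For each elem in range(1, 4), yield elem**2:
  elem=1: yield 1**2 = 1
  elem=2: yield 2**2 = 4
  elem=3: yield 3**2 = 9
Therefore out = [1, 4, 9].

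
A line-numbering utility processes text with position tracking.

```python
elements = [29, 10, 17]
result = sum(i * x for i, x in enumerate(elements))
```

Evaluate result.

Step 1: Compute i * x for each (i, x) in enumerate([29, 10, 17]):
  i=0, x=29: 0*29 = 0
  i=1, x=10: 1*10 = 10
  i=2, x=17: 2*17 = 34
Step 2: sum = 0 + 10 + 34 = 44.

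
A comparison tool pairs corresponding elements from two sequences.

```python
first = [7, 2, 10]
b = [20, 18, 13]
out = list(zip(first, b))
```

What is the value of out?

Step 1: zip pairs elements at same index:
  Index 0: (7, 20)
  Index 1: (2, 18)
  Index 2: (10, 13)
Therefore out = [(7, 20), (2, 18), (10, 13)].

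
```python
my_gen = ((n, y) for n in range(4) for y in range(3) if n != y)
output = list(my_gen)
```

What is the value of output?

Step 1: Nested generator over range(4) x range(3) where n != y:
  (0, 0): excluded (n == y)
  (0, 1): included
  (0, 2): included
  (1, 0): included
  (1, 1): excluded (n == y)
  (1, 2): included
  (2, 0): included
  (2, 1): included
  (2, 2): excluded (n == y)
  (3, 0): included
  (3, 1): included
  (3, 2): included
Therefore output = [(0, 1), (0, 2), (1, 0), (1, 2), (2, 0), (2, 1), (3, 0), (3, 1), (3, 2)].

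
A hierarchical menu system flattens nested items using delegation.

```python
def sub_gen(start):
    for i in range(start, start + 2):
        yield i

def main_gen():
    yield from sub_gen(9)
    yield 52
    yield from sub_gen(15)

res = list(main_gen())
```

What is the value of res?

Step 1: main_gen() delegates to sub_gen(9):
  yield 9
  yield 10
Step 2: yield 52
Step 3: Delegates to sub_gen(15):
  yield 15
  yield 16
Therefore res = [9, 10, 52, 15, 16].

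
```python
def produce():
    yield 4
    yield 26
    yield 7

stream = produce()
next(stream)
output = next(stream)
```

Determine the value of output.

Step 1: produce() creates a generator.
Step 2: next(stream) yields 4 (consumed and discarded).
Step 3: next(stream) yields 26, assigned to output.
Therefore output = 26.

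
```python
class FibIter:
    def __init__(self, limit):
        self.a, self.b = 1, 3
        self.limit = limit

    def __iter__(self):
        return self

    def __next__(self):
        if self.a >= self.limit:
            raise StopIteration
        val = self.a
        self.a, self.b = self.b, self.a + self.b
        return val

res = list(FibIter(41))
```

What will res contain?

Step 1: Fibonacci-like sequence (a=1, b=3) until >= 41:
  Yield 1, then a,b = 3,4
  Yield 3, then a,b = 4,7
  Yield 4, then a,b = 7,11
  Yield 7, then a,b = 11,18
  Yield 11, then a,b = 18,29
  Yield 18, then a,b = 29,47
  Yield 29, then a,b = 47,76
Step 2: 47 >= 41, stop.
Therefore res = [1, 3, 4, 7, 11, 18, 29].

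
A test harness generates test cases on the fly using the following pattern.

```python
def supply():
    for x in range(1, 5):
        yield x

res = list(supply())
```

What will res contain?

Step 1: The generator yields each value from range(1, 5).
Step 2: list() consumes all yields: [1, 2, 3, 4].
Therefore res = [1, 2, 3, 4].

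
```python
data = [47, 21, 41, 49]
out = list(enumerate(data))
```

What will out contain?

Step 1: enumerate pairs each element with its index:
  (0, 47)
  (1, 21)
  (2, 41)
  (3, 49)
Therefore out = [(0, 47), (1, 21), (2, 41), (3, 49)].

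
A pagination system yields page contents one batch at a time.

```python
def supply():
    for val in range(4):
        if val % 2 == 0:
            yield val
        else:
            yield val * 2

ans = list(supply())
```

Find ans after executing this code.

Step 1: For each val in range(4), yield val if even, else val*2:
  val=0 (even): yield 0
  val=1 (odd): yield 1*2 = 2
  val=2 (even): yield 2
  val=3 (odd): yield 3*2 = 6
Therefore ans = [0, 2, 2, 6].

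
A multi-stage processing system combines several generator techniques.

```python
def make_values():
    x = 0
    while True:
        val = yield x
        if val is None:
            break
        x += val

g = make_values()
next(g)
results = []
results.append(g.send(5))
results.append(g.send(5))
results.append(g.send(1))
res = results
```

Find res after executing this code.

Step 1: next(g) -> yield 0.
Step 2: send(5) -> x = 5, yield 5.
Step 3: send(5) -> x = 10, yield 10.
Step 4: send(1) -> x = 11, yield 11.
Therefore res = [5, 10, 11].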